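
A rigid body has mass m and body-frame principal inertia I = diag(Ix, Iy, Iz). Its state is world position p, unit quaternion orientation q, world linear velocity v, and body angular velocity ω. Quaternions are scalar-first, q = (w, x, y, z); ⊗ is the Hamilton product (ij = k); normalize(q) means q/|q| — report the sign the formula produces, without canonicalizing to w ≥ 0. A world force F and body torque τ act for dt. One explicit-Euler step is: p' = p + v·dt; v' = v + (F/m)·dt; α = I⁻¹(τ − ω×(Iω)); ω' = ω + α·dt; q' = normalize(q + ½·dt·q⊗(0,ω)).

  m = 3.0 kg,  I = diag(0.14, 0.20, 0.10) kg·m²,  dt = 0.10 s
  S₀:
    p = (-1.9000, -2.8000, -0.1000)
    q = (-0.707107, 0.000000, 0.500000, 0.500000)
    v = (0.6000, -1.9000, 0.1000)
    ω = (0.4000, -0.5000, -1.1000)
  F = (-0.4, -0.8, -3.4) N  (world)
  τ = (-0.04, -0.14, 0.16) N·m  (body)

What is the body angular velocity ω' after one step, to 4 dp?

precession coupling ω×(Iω) = (-0.0550, -0.0176, -0.0120)
α = I⁻¹(τ − ω×Iω) = (0.1071, -0.6120, 1.7200)
new body rate ω' = (0.4107, -0.5612, -0.9280)

ω' = (0.4107, -0.5612, -0.9280)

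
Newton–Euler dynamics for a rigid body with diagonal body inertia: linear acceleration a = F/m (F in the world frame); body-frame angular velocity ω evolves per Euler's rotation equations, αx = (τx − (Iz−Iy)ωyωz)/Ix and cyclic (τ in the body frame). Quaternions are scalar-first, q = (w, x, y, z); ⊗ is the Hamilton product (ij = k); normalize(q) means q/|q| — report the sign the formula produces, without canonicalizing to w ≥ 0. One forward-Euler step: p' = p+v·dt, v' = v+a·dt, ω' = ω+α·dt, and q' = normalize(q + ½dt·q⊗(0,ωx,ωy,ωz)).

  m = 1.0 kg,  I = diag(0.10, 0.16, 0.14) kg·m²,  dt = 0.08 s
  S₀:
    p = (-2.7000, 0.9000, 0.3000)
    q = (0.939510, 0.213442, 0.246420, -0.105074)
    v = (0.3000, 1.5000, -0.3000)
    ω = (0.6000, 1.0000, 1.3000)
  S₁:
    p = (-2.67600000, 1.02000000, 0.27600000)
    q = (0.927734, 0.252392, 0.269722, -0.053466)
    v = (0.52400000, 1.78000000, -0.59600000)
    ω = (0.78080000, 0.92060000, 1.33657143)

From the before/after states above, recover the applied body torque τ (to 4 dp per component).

Δω = ω₁−ω₀ = (0.18080000, -0.07940000, 0.03657143)
gyro term ω₀×Iω₀ = (-0.0260, -0.0312, 0.0360)
τ = I·(Δω/dt) + ω₀×(Iω₀) = (0.2000, -0.1900, 0.1000)

τ = (0.2000, -0.1900, 0.1000)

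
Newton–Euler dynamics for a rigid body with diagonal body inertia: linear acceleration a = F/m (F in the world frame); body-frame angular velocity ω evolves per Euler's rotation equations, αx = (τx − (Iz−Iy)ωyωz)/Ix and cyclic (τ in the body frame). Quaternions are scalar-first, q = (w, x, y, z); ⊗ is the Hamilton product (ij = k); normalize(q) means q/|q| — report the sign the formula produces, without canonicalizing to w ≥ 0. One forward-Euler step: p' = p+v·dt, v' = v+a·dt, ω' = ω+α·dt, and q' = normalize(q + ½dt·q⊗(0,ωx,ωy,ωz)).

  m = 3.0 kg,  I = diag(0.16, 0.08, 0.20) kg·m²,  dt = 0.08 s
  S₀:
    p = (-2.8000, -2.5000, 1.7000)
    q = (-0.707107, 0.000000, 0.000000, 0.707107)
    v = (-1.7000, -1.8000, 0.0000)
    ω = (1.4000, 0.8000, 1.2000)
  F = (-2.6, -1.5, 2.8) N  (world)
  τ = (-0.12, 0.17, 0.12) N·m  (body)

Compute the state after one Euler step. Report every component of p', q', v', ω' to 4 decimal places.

linear accel F/m = (-0.8667, -0.5000, 0.9333)
p' = p + v·dt = (-2.9360, -2.6440, 1.7000)
v' = v + a·dt = (-1.7693, -1.8400, 0.0747)
gyro term ω×Iω = (0.1152, -0.0672, -0.0896)
angular accel α = (-1.4700, 2.9650, 1.0480)
ω + α·dt = (1.2824, 1.0372, 1.2838)
q⊗(0,ω) = (-0.8485284, -1.5556354, 0.4242642, -0.8485284)
q' = normalize(q + ½dt·q⊗(0,ω)) = (-0.7387, -0.0620, 0.0169, 0.6710)

p' = (-2.9360, -2.6440, 1.7000)
q' = (-0.7387, -0.0620, 0.0169, 0.6710)
v' = (-1.7693, -1.8400, 0.0747)
ω' = (1.2824, 1.0372, 1.2838)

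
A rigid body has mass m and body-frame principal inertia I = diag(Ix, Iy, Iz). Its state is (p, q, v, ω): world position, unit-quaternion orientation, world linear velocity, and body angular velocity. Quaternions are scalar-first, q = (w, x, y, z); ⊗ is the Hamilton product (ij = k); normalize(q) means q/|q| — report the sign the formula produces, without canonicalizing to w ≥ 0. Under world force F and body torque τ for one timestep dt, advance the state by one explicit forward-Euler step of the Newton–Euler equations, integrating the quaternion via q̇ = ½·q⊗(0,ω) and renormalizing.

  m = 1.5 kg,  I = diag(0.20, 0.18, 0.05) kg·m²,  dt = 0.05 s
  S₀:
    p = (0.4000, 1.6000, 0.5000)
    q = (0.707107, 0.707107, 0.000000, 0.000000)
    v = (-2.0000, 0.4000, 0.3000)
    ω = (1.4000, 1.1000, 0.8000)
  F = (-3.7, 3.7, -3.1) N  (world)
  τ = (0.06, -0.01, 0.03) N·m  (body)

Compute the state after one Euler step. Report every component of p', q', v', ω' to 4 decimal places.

ω×(Iω) gyroscopic = (-0.1144, 0.1680, -0.0308)
angular accel α = (0.8720, -0.9889, 1.2160)
ω' = ω + α·dt = (1.4436, 1.0506, 0.8608)
Hamilton product q⊗(0,ω) = (-0.9899498, 0.9899498, 0.2121321, 1.3435033)
updated quaternion q' = (0.6815, 0.7310, 0.0053, 0.0335)
a = F/m = (-2.4667, 2.4667, -2.0667)
p' = p + v·dt = (0.3000, 1.6200, 0.5150)
new velocity v' = (-2.1233, 0.5233, 0.1967)

p' = (0.3000, 1.6200, 0.5150)
q' = (0.6815, 0.7310, 0.0053, 0.0335)
v' = (-2.1233, 0.5233, 0.1967)
ω' = (1.4436, 1.0506, 0.8608)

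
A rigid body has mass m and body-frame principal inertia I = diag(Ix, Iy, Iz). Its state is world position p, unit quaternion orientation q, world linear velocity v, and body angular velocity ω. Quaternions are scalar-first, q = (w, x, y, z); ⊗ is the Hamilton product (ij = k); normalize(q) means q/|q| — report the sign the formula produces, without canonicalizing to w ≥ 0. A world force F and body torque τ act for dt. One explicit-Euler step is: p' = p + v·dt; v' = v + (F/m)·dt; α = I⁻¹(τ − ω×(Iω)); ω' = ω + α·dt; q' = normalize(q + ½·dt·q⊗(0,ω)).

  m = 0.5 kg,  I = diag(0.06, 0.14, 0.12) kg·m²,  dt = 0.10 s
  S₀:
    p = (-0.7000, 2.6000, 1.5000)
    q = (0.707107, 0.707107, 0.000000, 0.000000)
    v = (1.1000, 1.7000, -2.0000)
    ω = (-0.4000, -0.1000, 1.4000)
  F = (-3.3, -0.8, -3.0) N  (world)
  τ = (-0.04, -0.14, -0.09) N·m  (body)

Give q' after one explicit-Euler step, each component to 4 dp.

q⊗(0,ω) = (0.2828428, -0.2828428, -1.0606605, 0.9192391)
updated quaternion q' = (0.7193, 0.6911, -0.0529, 0.0458)

q' = (0.7193, 0.6911, -0.0529, 0.0458)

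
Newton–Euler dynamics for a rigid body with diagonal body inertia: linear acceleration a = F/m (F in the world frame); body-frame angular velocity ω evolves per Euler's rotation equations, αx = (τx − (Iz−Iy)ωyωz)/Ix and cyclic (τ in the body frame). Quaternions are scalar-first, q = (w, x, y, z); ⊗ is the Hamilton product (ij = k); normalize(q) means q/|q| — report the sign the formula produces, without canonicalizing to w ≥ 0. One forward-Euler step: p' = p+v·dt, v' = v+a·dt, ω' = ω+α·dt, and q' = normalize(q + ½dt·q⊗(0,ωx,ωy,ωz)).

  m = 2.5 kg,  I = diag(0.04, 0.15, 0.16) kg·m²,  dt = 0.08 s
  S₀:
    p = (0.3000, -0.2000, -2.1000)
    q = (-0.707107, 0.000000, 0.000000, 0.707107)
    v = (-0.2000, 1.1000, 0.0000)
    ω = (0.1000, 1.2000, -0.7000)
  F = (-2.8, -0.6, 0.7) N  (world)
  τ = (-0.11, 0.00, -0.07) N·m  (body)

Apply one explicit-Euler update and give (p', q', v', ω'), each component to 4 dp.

p' = (0.2840, -0.1120, -2.1000)
q' = (-0.6862, -0.0367, -0.0311, 0.7258)
v' = (-0.2896, 1.0808, 0.0224)
ω' = (-0.1032, 1.1955, -0.7416)

ω×(Iω) gyroscopic = (-0.0084, 0.0084, 0.0132)
(τ − ω×Iω)/I = (-2.5400, -0.0560, -0.5200)
new body rate ω' = (-0.1032, 1.1955, -0.7416)
Hamilton product q⊗(0,ω) = (0.4949749, -0.9192391, -0.7778177, 0.4949749)
q' = normalize(q + ½dt·q⊗(0,ω)) = (-0.6862, -0.0367, -0.0311, 0.7258)
new position p' = (0.2840, -0.1120, -2.1000)
v' = v + a·dt = (-0.2896, 1.0808, 0.0224)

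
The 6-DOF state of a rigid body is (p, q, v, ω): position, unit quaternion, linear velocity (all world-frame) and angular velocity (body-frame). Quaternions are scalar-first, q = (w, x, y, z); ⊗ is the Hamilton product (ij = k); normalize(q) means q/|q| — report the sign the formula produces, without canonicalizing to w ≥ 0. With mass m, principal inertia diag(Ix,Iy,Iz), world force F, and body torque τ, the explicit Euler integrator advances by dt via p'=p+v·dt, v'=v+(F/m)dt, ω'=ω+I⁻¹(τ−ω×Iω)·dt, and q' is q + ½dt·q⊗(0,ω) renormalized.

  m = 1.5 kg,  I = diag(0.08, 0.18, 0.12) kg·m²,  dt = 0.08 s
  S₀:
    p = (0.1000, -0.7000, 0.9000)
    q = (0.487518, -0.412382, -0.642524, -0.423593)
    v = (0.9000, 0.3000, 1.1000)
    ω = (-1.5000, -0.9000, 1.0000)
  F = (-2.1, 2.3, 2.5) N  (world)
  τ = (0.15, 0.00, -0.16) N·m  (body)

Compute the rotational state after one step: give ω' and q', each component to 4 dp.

ω' = (-1.4040, -0.9267, 0.8033)
q' = (0.4551, -0.4810, -0.6162, -0.4264)

angular accel α = (1.2000, -0.3333, -2.4583)
ω + α·dt = (-1.4040, -0.9267, 0.8033)
Hamilton product q⊗(0,ω) = (-0.7732516, -1.7550347, 0.6090053, -0.1051242)
updated quaternion q' = (0.4551, -0.4810, -0.6162, -0.4264)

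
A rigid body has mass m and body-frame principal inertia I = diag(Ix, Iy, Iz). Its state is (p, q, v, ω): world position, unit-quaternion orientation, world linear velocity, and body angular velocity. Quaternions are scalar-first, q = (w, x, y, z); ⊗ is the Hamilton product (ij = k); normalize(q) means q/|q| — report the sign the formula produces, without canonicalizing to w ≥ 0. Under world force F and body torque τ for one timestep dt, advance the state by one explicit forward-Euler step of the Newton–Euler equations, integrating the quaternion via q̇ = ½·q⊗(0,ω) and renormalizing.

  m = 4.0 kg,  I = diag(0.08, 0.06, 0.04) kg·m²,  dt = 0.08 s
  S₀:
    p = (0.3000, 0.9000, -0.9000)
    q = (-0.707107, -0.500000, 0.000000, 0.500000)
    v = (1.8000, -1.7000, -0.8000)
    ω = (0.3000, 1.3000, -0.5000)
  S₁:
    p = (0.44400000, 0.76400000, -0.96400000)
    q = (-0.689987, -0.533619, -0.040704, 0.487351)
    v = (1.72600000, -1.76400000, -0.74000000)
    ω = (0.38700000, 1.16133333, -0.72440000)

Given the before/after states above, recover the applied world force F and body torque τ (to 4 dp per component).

v₁ − v₀ = (-0.07400000, -0.06400000, 0.06000000)
F = m·Δv/dt = (-3.7000, -3.2000, 3.0000)
ω₁ − ω₀ = (0.08700000, -0.13866667, -0.22440000)
precession coupling = (0.0130, -0.0060, -0.0078)
τ = I·(Δω/dt) + ω₀×(Iω₀) = (0.1000, -0.1100, -0.1200)

F = (-3.7000, -3.2000, 3.0000)
τ = (0.1000, -0.1100, -0.1200)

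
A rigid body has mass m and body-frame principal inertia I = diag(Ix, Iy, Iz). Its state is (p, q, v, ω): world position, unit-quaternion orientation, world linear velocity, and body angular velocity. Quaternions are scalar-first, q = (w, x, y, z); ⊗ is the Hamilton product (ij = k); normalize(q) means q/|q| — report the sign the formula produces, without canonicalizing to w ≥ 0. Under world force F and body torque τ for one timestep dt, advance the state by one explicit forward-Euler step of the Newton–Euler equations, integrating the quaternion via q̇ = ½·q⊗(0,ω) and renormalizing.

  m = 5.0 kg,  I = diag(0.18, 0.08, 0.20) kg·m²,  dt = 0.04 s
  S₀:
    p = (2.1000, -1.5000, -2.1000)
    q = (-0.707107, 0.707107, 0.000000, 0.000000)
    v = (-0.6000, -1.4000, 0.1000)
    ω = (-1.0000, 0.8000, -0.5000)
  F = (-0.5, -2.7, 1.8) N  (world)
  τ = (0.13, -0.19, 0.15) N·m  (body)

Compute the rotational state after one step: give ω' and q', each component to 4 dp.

α = I⁻¹(τ − ω×Iω) = (0.9889, -2.2500, 0.3500)
ω + α·dt = (-0.9604, 0.7100, -0.4860)
q⊗(0,ω) = (0.7071070, 0.7071070, -0.2121321, 0.9192391)
q + ½dt·q⊗(0,ω), renormalized = (-0.6927, 0.7210, -0.0042, 0.0184)

ω' = (-0.9604, 0.7100, -0.4860)
q' = (-0.6927, 0.7210, -0.0042, 0.0184)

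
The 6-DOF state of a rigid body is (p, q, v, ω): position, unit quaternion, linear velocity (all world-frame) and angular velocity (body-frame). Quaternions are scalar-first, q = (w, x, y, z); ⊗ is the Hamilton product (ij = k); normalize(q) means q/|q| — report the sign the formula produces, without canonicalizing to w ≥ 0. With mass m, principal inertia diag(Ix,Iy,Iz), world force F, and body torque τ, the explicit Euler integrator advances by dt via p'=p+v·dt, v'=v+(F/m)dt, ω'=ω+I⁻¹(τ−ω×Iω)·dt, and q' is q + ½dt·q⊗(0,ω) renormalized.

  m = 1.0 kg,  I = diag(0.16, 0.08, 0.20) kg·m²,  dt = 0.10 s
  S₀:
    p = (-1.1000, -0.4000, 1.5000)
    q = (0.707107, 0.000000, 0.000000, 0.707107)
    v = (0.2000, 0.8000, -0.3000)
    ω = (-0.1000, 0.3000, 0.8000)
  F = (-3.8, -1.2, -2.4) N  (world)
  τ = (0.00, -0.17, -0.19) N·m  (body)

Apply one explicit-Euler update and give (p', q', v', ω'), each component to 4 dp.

p' = (-1.0800, -0.3200, 1.4700)
q' = (0.6782, -0.0141, 0.0071, 0.7347)
v' = (-0.1800, 0.6800, -0.5400)
ω' = (-0.1180, 0.0835, 0.7038)

ω×(Iω) gyroscopic = (0.0288, 0.0032, 0.0024)
angular accel α = (-0.1800, -2.1650, -0.9620)
new body rate ω' = (-0.1180, 0.0835, 0.7038)
Hamilton product q⊗(0,ω) = (-0.5656856, -0.2828428, 0.1414214, 0.5656856)
q' = normalize(q + ½dt·q⊗(0,ω)) = (0.6782, -0.0141, 0.0071, 0.7347)
new position p' = (-1.0800, -0.3200, 1.4700)
v' = v + a·dt = (-0.1800, 0.6800, -0.5400)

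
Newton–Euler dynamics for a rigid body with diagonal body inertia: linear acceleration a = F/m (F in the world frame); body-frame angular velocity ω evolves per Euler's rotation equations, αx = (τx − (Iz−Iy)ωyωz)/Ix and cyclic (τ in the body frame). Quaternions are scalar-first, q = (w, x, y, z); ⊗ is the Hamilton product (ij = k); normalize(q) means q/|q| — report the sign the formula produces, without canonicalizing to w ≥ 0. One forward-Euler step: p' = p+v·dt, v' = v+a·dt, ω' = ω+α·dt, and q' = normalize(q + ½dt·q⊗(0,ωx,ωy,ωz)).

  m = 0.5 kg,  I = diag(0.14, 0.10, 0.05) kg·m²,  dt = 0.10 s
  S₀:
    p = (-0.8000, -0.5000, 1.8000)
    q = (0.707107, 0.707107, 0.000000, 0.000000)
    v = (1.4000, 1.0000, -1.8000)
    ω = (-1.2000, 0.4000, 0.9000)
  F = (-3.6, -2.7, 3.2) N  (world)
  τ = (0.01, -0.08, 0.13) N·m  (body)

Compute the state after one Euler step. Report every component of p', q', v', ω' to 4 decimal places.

p' = (-0.6600, -0.4000, 1.6200)
q' = (0.7473, 0.6627, -0.0176, 0.0458)
v' = (0.6800, 0.4600, -1.1600)
ω' = (-1.1800, 0.4172, 1.1216)

p + v·dt = (-0.6600, -0.4000, 1.6200)
new velocity v' = (0.6800, 0.4600, -1.1600)
precession coupling ω×(Iω) = (-0.0180, -0.0972, 0.0192)
angular accel α = (0.2000, 0.1720, 2.2160)
ω' = ω + α·dt = (-1.1800, 0.4172, 1.1216)
2q̇ = q⊗(0,ω) = (0.8485284, -0.8485284, -0.3535535, 0.9192391)
q' = normalize(q + ½dt·q⊗(0,ω)) = (0.7473, 0.6627, -0.0176, 0.0458)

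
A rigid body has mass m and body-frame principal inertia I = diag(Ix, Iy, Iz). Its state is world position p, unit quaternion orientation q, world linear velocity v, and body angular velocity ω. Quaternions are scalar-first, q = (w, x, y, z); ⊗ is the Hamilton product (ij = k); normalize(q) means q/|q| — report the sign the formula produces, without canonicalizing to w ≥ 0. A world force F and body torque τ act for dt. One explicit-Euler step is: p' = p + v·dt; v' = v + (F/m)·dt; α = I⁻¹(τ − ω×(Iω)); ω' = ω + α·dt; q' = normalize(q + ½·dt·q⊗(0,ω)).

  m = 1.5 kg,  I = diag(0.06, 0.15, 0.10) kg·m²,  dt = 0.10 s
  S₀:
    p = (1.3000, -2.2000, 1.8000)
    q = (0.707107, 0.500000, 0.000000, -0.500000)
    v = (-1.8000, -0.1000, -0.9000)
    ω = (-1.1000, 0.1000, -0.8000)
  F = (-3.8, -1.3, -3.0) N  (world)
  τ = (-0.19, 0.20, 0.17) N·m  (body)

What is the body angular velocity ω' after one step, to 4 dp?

ω' = (-1.4233, 0.2568, -0.6201)

precession coupling ω×(Iω) = (0.0040, -0.0352, -0.0099)
angular accel α = (-3.2333, 1.5680, 1.7990)
new body rate ω' = (-1.4233, 0.2568, -0.6201)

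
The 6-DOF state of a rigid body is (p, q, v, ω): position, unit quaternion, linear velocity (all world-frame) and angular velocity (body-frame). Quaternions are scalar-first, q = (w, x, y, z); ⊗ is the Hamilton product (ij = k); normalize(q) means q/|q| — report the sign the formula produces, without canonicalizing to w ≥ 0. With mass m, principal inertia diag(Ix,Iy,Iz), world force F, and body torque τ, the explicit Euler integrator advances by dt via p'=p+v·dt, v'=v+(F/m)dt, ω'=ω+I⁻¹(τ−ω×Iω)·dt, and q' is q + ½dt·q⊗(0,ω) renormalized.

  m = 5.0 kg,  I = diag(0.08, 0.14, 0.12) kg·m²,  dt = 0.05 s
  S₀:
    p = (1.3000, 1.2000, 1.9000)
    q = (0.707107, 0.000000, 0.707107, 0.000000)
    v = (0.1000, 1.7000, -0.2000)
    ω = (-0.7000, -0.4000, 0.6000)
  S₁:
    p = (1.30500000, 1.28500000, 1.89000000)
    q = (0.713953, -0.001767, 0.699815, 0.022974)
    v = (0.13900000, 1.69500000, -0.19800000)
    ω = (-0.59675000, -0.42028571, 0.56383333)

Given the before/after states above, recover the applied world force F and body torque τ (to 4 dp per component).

F = (3.9000, -0.5000, 0.2000)
τ = (0.1700, -0.0400, -0.0700)

rate change Δω = (0.10325000, -0.02028571, -0.03616667)
applied torque τ = (0.1700, -0.0400, -0.0700)
v₁ − v₀ = (0.03900000, -0.00500000, 0.00200000)
applied force F = (3.9000, -0.5000, 0.2000)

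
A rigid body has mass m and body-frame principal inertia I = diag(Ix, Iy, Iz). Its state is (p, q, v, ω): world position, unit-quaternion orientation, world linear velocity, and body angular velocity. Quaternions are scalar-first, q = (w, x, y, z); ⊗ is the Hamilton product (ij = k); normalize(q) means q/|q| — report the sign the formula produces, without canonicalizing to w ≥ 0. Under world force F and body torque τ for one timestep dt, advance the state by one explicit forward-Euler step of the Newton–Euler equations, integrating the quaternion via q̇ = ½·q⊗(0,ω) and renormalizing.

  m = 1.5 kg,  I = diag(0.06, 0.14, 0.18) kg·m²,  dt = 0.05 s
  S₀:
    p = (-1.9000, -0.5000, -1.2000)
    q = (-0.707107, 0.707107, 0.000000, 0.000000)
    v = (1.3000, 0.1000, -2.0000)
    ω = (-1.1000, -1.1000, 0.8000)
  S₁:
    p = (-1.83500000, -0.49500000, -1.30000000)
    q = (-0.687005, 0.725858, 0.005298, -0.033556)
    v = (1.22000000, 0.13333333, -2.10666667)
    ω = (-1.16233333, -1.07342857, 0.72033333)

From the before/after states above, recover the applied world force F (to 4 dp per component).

velocity change Δv = (-0.08000000, 0.03333333, -0.10666667)
applied force F = (-2.4000, 1.0000, -3.2000)

F = (-2.4000, 1.0000, -3.2000)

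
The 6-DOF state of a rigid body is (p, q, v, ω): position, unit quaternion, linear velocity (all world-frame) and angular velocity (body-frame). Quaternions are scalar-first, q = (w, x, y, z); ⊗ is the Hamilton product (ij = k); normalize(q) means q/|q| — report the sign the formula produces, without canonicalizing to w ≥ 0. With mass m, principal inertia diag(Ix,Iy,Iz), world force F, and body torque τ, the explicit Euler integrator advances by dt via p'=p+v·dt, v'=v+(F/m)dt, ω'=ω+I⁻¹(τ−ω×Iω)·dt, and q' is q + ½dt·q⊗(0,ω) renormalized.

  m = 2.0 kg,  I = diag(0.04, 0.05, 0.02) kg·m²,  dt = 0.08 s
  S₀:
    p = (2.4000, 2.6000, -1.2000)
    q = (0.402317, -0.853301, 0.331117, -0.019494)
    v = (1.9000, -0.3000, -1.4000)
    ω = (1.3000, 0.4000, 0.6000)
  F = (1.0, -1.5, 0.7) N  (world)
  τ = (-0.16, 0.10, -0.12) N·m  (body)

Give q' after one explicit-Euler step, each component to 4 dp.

q⊗(0,ω) = (0.9885409, 0.7294799, 0.6475652, -0.5303823)
updated quaternion q' = (0.4411, -0.8227, 0.3564, -0.0406)

q' = (0.4411, -0.8227, 0.3564, -0.0406)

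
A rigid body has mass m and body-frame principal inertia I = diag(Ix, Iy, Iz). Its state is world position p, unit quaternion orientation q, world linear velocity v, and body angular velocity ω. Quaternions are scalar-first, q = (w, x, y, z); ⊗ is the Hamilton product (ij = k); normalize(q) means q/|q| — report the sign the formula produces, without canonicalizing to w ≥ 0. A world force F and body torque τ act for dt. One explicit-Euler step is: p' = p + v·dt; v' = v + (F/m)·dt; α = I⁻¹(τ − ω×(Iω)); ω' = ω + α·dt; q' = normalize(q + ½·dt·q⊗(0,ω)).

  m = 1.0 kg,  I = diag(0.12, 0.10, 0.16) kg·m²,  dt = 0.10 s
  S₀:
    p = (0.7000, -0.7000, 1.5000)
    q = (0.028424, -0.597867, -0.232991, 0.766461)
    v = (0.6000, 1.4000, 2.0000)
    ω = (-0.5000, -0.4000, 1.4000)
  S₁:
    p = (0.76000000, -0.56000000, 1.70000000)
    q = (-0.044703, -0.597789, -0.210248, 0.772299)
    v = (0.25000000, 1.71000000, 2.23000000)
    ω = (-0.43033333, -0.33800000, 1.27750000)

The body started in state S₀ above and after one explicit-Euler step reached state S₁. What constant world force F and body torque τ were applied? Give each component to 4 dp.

velocity change Δv = (-0.35000000, 0.31000000, 0.23000000)
F = m·Δv/dt = (-3.5000, 3.1000, 2.3000)
Δω = ω₁−ω₀ = (0.06966667, 0.06200000, -0.12250000)
precession coupling = (-0.0336, 0.0280, -0.0040)
I·α + gyro = (0.0500, 0.0900, -0.2000)

F = (-3.5000, 3.1000, 2.3000)
τ = (0.0500, 0.0900, -0.2000)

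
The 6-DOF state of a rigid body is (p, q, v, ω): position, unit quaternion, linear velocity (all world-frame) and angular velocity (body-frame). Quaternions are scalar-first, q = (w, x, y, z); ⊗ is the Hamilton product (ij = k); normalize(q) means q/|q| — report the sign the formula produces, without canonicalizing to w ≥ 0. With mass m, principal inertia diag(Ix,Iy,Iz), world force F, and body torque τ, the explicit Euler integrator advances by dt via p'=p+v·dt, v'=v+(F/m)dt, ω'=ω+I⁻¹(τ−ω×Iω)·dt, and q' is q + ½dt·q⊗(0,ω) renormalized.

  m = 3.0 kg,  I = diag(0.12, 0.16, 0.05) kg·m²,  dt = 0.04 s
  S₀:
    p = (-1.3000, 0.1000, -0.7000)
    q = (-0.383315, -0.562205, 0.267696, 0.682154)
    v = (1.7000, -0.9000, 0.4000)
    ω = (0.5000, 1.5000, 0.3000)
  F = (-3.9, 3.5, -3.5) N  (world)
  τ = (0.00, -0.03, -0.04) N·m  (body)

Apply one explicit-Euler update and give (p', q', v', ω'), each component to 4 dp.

a = F/m = (-1.3000, 1.1667, -1.1667)
new position p' = (-1.2320, 0.0640, -0.6840)
v + (F/m)dt = (1.6480, -0.8533, 0.3533)
(τ − ω×Iω)/I = (0.4125, -0.2531, -1.4000)
ω + α·dt = (0.5165, 1.4899, 0.2440)
q⊗(0,ω) = (-0.3250877, -1.1345797, -0.0652340, -1.0921500)
q' = normalize(q + ½dt·q⊗(0,ω)) = (-0.3896, -0.5846, 0.2663, 0.6600)

p' = (-1.2320, 0.0640, -0.6840)
q' = (-0.3896, -0.5846, 0.2663, 0.6600)
v' = (1.6480, -0.8533, 0.3533)
ω' = (0.5165, 1.4899, 0.2440)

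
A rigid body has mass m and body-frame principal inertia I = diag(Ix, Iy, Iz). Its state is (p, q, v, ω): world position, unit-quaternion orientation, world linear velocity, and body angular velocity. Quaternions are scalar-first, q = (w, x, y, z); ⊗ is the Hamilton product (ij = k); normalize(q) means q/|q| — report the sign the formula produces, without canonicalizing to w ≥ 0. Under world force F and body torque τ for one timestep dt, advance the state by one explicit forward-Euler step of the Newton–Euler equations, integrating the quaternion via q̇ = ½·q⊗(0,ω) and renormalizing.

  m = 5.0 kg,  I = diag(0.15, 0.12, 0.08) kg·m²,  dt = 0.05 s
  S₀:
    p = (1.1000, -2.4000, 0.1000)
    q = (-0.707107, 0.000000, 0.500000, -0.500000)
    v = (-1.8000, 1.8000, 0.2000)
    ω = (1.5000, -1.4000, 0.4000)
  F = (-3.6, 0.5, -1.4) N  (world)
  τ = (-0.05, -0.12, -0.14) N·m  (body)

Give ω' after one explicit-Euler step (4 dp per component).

precession coupling ω×(Iω) = (0.0224, 0.0420, 0.0630)
(τ − ω×Iω)/I = (-0.4827, -1.3500, -2.5375)
ω' = ω + α·dt = (1.4759, -1.4675, 0.2731)

ω' = (1.4759, -1.4675, 0.2731)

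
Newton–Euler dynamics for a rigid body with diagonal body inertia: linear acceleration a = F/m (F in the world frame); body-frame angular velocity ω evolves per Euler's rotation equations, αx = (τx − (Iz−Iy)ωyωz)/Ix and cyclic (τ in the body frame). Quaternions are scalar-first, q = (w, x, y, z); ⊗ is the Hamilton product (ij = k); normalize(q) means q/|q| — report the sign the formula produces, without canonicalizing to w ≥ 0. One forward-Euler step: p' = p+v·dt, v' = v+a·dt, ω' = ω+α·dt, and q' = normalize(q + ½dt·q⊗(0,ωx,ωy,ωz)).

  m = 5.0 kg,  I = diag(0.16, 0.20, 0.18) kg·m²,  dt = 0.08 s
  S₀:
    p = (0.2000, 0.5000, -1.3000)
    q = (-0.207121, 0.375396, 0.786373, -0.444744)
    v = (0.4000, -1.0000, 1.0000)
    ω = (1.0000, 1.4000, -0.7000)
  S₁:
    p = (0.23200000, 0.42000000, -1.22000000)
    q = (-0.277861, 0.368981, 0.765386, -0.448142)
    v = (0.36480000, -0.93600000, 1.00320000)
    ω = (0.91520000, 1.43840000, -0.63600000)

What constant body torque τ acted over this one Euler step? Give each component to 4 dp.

rate change Δω = (-0.08480000, 0.03840000, 0.06400000)
ω₀×(Iω₀) = (0.0196, 0.0140, 0.0560)
I·α + gyro = (-0.1500, 0.1100, 0.2000)

τ = (-0.1500, 0.1100, 0.2000)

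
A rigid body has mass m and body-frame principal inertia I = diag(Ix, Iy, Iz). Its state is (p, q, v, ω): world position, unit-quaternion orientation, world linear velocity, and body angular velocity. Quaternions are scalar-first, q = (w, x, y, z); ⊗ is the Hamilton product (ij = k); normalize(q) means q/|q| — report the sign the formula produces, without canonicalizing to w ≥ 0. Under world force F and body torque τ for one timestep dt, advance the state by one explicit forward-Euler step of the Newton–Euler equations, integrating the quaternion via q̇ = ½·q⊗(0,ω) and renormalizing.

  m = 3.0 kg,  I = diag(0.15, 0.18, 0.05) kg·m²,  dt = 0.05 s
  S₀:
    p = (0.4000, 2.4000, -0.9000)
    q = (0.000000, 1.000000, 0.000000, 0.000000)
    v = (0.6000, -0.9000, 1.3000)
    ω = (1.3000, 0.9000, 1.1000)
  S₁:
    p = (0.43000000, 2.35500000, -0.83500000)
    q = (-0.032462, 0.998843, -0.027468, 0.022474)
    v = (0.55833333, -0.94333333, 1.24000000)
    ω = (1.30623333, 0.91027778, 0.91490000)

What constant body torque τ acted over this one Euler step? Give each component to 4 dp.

rate change Δω = (0.00623333, 0.01027778, -0.18510000)
precession coupling = (-0.1287, 0.1430, 0.0351)
I·α + gyro = (-0.1100, 0.1800, -0.1500)

τ = (-0.1100, 0.1800, -0.1500)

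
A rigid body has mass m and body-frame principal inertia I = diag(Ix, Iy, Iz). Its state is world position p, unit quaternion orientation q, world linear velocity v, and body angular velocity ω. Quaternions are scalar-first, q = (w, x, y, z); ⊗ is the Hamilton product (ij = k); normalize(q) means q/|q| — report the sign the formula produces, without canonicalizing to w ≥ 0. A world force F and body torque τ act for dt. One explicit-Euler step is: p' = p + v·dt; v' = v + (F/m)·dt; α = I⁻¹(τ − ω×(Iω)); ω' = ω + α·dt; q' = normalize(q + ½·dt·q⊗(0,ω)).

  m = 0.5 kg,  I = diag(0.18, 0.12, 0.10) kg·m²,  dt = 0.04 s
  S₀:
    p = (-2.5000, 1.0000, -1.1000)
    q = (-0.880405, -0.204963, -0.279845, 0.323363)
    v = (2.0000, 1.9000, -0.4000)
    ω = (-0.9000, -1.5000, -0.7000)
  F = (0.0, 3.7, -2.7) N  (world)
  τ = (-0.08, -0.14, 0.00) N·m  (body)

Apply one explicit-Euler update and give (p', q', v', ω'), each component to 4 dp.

p' = (-2.4200, 1.0760, -1.1160)
q' = (-0.8873, -0.1754, -0.2619, 0.3366)
v' = (2.0000, 2.1960, -0.6160)
ω' = (-0.9131, -1.5635, -0.6676)

(τ − ω×Iω)/I = (-0.3278, -1.5867, 0.8100)
ω + α·dt = (-0.9131, -1.5635, -0.6676)
Hamilton product q⊗(0,ω) = (-0.3778801, 1.4733005, 0.8861067, 0.6718675)
updated quaternion q' = (-0.8873, -0.1754, -0.2619, 0.3366)
linear accel F/m = (0.0000, 7.4000, -5.4000)
p' = p + v·dt = (-2.4200, 1.0760, -1.1160)
v + (F/m)dt = (2.0000, 2.1960, -0.6160)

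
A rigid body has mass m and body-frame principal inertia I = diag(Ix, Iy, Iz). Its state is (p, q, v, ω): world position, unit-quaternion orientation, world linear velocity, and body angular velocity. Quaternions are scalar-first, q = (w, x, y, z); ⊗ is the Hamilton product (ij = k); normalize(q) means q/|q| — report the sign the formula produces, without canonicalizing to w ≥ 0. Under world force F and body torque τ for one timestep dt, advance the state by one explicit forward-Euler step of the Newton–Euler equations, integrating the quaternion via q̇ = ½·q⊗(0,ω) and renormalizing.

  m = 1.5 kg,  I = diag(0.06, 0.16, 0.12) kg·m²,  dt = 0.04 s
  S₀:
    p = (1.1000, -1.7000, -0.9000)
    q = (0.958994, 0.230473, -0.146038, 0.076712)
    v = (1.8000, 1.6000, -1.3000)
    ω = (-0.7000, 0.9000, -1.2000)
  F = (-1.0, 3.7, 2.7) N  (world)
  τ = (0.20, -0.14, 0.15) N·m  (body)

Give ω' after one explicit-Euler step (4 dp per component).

ω' = (-0.5955, 0.8776, -1.1290)

angular accel α = (2.6133, -0.5600, 1.7750)
new body rate ω' = (-0.5955, 0.8776, -1.1290)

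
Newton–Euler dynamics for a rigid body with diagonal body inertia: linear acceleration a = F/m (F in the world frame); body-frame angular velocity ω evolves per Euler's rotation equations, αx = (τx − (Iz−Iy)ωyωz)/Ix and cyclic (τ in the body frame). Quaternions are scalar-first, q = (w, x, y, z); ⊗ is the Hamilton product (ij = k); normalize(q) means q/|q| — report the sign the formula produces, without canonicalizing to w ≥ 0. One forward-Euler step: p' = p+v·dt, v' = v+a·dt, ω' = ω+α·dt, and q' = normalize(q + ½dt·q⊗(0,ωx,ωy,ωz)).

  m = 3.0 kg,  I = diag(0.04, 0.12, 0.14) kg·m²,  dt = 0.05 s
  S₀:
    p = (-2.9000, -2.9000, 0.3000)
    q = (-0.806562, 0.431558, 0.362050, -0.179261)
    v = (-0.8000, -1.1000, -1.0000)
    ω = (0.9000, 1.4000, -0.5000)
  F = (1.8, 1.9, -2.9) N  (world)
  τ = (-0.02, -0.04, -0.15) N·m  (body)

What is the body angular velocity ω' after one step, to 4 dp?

ω' = (0.8925, 1.3646, -0.5896)

ω×(Iω) gyroscopic = (-0.0140, 0.0450, 0.1008)
α = I⁻¹(τ − ω×Iω) = (-0.1500, -0.7083, -1.7914)
ω' = ω + α·dt = (0.8925, 1.3646, -0.5896)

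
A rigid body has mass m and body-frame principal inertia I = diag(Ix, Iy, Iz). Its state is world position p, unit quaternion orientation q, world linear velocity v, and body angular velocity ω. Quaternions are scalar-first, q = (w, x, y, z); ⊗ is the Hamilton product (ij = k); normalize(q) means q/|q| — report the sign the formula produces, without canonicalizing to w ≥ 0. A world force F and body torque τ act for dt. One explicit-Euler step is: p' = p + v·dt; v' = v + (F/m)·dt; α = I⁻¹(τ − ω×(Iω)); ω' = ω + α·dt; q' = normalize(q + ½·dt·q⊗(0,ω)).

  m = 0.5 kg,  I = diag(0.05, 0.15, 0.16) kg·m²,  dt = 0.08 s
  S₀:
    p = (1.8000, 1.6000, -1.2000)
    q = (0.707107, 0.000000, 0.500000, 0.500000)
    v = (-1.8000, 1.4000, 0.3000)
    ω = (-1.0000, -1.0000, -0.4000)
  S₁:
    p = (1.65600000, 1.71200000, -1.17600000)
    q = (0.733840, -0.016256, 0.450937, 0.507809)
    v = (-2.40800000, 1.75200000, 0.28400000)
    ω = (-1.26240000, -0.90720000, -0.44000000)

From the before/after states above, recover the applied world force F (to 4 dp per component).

F = (-3.8000, 2.2000, -0.1000)

v₁ − v₀ = (-0.60800000, 0.35200000, -0.01600000)
applied force F = (-3.8000, 2.2000, -0.1000)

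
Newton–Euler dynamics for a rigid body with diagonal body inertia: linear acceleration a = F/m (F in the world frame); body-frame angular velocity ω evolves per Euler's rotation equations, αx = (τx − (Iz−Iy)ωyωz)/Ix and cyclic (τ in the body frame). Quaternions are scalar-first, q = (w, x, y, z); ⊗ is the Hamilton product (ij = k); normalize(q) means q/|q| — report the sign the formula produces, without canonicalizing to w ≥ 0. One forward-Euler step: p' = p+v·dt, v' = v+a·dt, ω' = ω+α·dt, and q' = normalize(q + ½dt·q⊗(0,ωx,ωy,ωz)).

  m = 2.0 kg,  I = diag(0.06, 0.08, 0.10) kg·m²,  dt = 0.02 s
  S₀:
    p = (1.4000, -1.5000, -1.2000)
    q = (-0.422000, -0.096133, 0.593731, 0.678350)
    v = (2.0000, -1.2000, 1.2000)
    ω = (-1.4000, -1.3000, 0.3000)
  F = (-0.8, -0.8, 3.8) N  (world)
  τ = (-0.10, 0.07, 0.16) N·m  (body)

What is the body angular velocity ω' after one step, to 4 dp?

(τ − ω×Iω)/I = (-1.5367, 0.6650, 1.2360)
ω' = ω + α·dt = (-1.4307, -1.2867, 0.3247)

ω' = (-1.4307, -1.2867, 0.3247)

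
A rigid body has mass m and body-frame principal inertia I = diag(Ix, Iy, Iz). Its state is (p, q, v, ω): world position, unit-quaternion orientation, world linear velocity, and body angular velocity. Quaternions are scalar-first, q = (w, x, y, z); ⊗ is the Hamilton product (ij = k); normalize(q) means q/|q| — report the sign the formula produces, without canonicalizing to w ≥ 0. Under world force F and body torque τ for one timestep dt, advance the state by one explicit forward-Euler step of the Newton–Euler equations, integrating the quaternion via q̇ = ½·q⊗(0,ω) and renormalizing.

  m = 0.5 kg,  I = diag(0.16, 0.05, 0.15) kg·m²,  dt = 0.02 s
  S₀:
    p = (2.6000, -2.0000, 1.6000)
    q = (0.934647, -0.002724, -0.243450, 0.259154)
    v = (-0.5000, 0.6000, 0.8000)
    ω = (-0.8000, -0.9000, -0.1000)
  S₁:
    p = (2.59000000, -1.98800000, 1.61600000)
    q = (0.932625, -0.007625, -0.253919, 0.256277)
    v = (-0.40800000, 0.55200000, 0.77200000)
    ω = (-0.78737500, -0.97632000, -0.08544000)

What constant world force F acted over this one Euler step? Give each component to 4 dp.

v₁ − v₀ = (0.09200000, -0.04800000, -0.02800000)
applied force F = (2.3000, -1.2000, -0.7000)

F = (2.3000, -1.2000, -0.7000)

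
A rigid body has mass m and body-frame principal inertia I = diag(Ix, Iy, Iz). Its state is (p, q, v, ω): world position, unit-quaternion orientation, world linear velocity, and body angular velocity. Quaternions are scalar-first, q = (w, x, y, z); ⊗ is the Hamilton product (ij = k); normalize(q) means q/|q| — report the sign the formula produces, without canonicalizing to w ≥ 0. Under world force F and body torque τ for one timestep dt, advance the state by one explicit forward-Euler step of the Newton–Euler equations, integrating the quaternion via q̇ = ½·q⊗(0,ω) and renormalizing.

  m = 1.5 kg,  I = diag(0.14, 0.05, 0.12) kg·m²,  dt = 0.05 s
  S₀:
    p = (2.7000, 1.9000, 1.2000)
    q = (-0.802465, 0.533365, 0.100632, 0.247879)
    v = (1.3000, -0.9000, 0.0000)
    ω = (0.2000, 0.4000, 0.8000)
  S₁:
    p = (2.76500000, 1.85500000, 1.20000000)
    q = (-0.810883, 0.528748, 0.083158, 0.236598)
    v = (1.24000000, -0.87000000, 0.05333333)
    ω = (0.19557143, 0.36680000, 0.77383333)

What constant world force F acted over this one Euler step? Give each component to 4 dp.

F = (-1.8000, 0.9000, 1.6000)

Δv = v₁−v₀ = (-0.06000000, 0.03000000, 0.05333333)
m·(v₁−v₀)/dt = (-1.8000, 0.9000, 1.6000)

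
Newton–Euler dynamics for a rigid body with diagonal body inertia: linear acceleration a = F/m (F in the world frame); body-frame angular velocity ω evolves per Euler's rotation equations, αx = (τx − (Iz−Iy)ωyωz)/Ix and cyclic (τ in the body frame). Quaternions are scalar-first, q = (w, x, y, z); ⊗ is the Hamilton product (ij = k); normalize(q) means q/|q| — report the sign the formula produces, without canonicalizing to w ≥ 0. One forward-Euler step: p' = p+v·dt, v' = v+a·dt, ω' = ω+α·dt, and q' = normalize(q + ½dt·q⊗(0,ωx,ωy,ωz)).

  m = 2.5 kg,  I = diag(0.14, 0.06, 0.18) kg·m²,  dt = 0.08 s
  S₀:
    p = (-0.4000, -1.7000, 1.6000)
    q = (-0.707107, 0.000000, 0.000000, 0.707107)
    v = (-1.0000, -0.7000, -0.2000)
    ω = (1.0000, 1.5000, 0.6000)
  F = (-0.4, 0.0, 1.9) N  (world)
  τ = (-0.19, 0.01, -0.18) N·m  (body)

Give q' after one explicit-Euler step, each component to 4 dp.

2q̇ = q⊗(0,ω) = (-0.4242642, -1.7677675, -0.3535535, -0.4242642)
updated quaternion q' = (-0.7220, -0.0705, -0.0141, 0.6882)

q' = (-0.7220, -0.0705, -0.0141, 0.6882)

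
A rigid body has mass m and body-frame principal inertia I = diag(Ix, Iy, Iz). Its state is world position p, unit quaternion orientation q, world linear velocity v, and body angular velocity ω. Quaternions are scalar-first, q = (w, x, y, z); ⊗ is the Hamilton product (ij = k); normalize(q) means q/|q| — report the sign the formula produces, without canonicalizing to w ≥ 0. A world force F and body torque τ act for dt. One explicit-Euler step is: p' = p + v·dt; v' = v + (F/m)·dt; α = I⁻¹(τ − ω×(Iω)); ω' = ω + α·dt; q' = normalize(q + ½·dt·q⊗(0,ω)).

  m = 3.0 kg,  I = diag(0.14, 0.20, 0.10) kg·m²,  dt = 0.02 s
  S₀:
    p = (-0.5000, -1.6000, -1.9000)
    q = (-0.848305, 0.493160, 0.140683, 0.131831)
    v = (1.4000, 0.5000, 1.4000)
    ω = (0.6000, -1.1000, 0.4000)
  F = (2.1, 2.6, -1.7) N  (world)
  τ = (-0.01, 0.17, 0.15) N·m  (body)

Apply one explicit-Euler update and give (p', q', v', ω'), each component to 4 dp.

p' = (-0.4720, -1.5900, -1.8720)
q' = (-0.8502, 0.4900, 0.1488, 0.1222)
v' = (1.4140, 0.5173, 1.3887)
ω' = (0.5923, -1.0840, 0.4379)

a = F/m = (0.7000, 0.8667, -0.5667)
p' = p + v·dt = (-0.4720, -1.5900, -1.8720)
v + (F/m)dt = (1.4140, 0.5173, 1.3887)
gyro term ω×Iω = (0.0440, 0.0096, -0.0396)
α = I⁻¹(τ − ω×Iω) = (-0.3857, 0.8020, 1.8960)
ω + α·dt = (0.5923, -1.0840, 0.4379)
Hamilton product q⊗(0,ω) = (-0.1938771, -0.3076957, 0.8149701, -0.9662078)
updated quaternion q' = (-0.8502, 0.4900, 0.1488, 0.1222)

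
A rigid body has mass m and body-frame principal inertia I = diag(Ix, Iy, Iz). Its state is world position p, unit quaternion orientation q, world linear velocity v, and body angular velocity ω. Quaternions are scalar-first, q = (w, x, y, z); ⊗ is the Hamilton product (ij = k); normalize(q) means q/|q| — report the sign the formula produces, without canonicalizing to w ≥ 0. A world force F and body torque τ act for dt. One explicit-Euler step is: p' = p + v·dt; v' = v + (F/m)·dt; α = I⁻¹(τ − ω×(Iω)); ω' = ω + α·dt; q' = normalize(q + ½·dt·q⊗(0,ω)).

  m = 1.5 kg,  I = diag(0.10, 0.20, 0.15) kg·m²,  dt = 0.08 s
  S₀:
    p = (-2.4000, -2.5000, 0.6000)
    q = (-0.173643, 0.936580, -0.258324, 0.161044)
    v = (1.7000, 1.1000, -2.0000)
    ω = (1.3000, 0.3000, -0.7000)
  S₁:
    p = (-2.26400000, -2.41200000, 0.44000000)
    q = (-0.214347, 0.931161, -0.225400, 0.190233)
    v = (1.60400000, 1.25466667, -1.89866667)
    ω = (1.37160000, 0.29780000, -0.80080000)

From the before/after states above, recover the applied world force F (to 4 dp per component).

velocity change Δv = (-0.09600000, 0.15466667, 0.10133333)
m·(v₁−v₀)/dt = (-1.8000, 2.9000, 1.9000)

F = (-1.8000, 2.9000, 1.9000)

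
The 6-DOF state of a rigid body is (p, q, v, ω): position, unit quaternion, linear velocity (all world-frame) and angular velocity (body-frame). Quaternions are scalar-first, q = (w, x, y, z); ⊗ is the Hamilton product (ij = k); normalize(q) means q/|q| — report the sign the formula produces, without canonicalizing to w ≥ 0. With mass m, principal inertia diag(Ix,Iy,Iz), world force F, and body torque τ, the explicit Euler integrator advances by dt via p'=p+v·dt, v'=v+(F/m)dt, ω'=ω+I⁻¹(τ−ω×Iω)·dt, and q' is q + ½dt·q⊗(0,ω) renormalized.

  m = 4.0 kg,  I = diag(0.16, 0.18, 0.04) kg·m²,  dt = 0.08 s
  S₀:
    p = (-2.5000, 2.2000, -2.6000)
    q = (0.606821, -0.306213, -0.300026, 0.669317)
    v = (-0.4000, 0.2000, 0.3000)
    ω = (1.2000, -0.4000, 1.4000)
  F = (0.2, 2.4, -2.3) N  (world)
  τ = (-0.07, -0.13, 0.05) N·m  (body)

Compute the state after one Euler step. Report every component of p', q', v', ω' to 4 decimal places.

new position p' = (-2.5320, 2.2160, -2.5760)
v' = v + a·dt = (-0.3960, 0.2480, 0.2540)
α = I⁻¹(τ − ω×Iω) = (-0.9275, -1.8422, 1.4900)
ω' = ω + α·dt = (1.1258, -0.5474, 1.5192)
Hamilton product q⊗(0,ω) = (-0.6895986, 0.5758756, 0.9891502, 1.3320658)
q + ½dt·q⊗(0,ω), renormalized = (0.5776, -0.2824, -0.2597, 0.7206)

p' = (-2.5320, 2.2160, -2.5760)
q' = (0.5776, -0.2824, -0.2597, 0.7206)
v' = (-0.3960, 0.2480, 0.2540)
ω' = (1.1258, -0.5474, 1.5192)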